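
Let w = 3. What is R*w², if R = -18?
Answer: -162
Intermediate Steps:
R*w² = -18*3² = -18*9 = -162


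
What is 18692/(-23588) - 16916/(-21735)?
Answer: -1814003/128171295 ≈ -0.014153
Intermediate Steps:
18692/(-23588) - 16916/(-21735) = 18692*(-1/23588) - 16916*(-1/21735) = -4673/5897 + 16916/21735 = -1814003/128171295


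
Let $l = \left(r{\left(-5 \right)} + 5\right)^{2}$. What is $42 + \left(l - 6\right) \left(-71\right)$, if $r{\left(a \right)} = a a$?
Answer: $-63432$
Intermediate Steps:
$r{\left(a \right)} = a^{2}$
$l = 900$ ($l = \left(\left(-5\right)^{2} + 5\right)^{2} = \left(25 + 5\right)^{2} = 30^{2} = 900$)
$42 + \left(l - 6\right) \left(-71\right) = 42 + \left(900 - 6\right) \left(-71\right) = 42 + 894 \left(-71\right) = 42 - 63474 = -63432$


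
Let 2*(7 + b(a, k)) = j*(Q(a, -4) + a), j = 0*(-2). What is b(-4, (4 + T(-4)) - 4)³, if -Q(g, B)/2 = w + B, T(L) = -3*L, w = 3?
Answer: -343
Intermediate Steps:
Q(g, B) = -6 - 2*B (Q(g, B) = -2*(3 + B) = -6 - 2*B)
j = 0
b(a, k) = -7 (b(a, k) = -7 + (0*((-6 - 2*(-4)) + a))/2 = -7 + (0*((-6 + 8) + a))/2 = -7 + (0*(2 + a))/2 = -7 + (½)*0 = -7 + 0 = -7)
b(-4, (4 + T(-4)) - 4)³ = (-7)³ = -343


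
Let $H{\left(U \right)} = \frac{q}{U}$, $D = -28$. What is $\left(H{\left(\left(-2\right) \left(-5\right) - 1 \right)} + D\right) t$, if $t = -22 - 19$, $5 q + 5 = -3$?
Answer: $\frac{51988}{45} \approx 1155.3$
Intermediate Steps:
$q = - \frac{8}{5}$ ($q = -1 + \frac{1}{5} \left(-3\right) = -1 - \frac{3}{5} = - \frac{8}{5} \approx -1.6$)
$t = -41$
$H{\left(U \right)} = - \frac{8}{5 U}$
$\left(H{\left(\left(-2\right) \left(-5\right) - 1 \right)} + D\right) t = \left(- \frac{8}{5 \left(\left(-2\right) \left(-5\right) - 1\right)} - 28\right) \left(-41\right) = \left(- \frac{8}{5 \left(10 - 1\right)} - 28\right) \left(-41\right) = \left(- \frac{8}{5 \cdot 9} - 28\right) \left(-41\right) = \left(\left(- \frac{8}{5}\right) \frac{1}{9} - 28\right) \left(-41\right) = \left(- \frac{8}{45} - 28\right) \left(-41\right) = \left(- \frac{1268}{45}\right) \left(-41\right) = \frac{51988}{45}$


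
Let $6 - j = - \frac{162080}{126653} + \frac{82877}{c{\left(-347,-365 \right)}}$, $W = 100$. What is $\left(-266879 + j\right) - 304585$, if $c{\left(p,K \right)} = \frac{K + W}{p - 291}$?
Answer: $- \frac{25876671612888}{33563045} \approx -7.7099 \cdot 10^{5}$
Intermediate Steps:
$c{\left(p,K \right)} = \frac{100 + K}{-291 + p}$ ($c{\left(p,K \right)} = \frac{K + 100}{p - 291} = \frac{100 + K}{-291 + p}$)
$j = - \frac{6696599665008}{33563045}$ ($j = 6 - \left(- \frac{162080}{126653} + \frac{82877}{\frac{1}{-291 - 347} \left(100 - 365\right)}\right) = 6 - \left(\left(-162080\right) \frac{1}{126653} + \frac{82877}{\frac{1}{-638} \left(-265\right)}\right) = 6 - \left(- \frac{162080}{126653} + \frac{82877}{\left(- \frac{1}{638}\right) \left(-265\right)}\right) = 6 - \left(- \frac{162080}{126653} + \frac{82877}{\frac{265}{638}}\right) = 6 - \left(- \frac{162080}{126653} + 82877 \cdot \frac{638}{265}\right) = 6 - \left(- \frac{162080}{126653} + \frac{52875526}{265}\right) = 6 - \frac{6696801043278}{33563045} = - \frac{6696599665008}{33563045} \approx -1.9952 \cdot 10^{5}$)
$\left(-266879 + j\right) - 304585 = \left(-266879 - \frac{6696599665008}{33563045}\right) - 304585 = - \frac{15653871551563}{33563045} - 304585 = - \frac{25876671612888}{33563045}$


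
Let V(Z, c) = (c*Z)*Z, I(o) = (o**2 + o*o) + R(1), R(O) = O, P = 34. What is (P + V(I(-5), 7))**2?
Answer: 332734081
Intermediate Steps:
I(o) = 1 + 2*o**2 (I(o) = (o**2 + o*o) + 1 = (o**2 + o**2) + 1 = 2*o**2 + 1 = 1 + 2*o**2)
V(Z, c) = c*Z**2 (V(Z, c) = (Z*c)*Z = c*Z**2)
(P + V(I(-5), 7))**2 = (34 + 7*(1 + 2*(-5)**2)**2)**2 = (34 + 7*(1 + 2*25)**2)**2 = (34 + 7*(1 + 50)**2)**2 = (34 + 7*51**2)**2 = (34 + 7*2601)**2 = (34 + 18207)**2 = 18241**2 = 332734081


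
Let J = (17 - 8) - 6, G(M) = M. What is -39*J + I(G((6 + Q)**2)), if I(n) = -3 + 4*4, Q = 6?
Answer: -104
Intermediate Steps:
J = 3 (J = 9 - 6 = 3)
I(n) = 13 (I(n) = -3 + 16 = 13)
-39*J + I(G((6 + Q)**2)) = -39*3 + 13 = -117 + 13 = -104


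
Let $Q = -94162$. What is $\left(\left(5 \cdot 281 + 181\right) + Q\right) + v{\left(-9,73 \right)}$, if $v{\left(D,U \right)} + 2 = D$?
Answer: $-92587$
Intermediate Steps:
$v{\left(D,U \right)} = -2 + D$
$\left(\left(5 \cdot 281 + 181\right) + Q\right) + v{\left(-9,73 \right)} = \left(\left(5 \cdot 281 + 181\right) - 94162\right) - 11 = \left(\left(1405 + 181\right) - 94162\right) - 11 = \left(1586 - 94162\right) - 11 = -92576 - 11 = -92587$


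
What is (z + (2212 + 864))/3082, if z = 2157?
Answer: 5233/3082 ≈ 1.6979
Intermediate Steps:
(z + (2212 + 864))/3082 = (2157 + (2212 + 864))/3082 = (2157 + 3076)*(1/3082) = 5233*(1/3082) = 5233/3082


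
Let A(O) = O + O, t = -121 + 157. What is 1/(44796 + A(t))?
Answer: 1/44868 ≈ 2.2288e-5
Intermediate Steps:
t = 36
A(O) = 2*O
1/(44796 + A(t)) = 1/(44796 + 2*36) = 1/(44796 + 72) = 1/44868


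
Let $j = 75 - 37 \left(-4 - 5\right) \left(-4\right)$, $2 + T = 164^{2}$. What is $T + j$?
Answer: $25637$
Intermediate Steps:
$T = 26894$ ($T = -2 + 164^{2} = -2 + 26896 = 26894$)
$j = -1257$ ($j = 75 - 37 \left(\left(-9\right) \left(-4\right)\right) = 75 - 1332 = -1257$)
$T + j = 26894 - 1257 = 25637$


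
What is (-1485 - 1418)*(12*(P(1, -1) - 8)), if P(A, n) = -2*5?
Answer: 627048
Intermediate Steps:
P(A, n) = -10
(-1485 - 1418)*(12*(P(1, -1) - 8)) = (-1485 - 1418)*(12*(-10 - 8)) = -34836*(-18) = -2903*(-216) = 627048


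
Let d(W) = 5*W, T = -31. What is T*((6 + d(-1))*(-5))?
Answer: 155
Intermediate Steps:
T*((6 + d(-1))*(-5)) = -31*(6 + 5*(-1))*(-5) = -31*(6 - 5)*(-5) = -31*(-5) = 155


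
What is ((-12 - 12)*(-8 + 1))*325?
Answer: 54600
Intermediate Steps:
((-12 - 12)*(-8 + 1))*325 = -24*(-7)*325 = 168*325 = 54600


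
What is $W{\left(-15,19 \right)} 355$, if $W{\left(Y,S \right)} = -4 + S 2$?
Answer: $12070$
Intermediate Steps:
$W{\left(Y,S \right)} = -4 + 2 S$
$W{\left(-15,19 \right)} 355 = \left(-4 + 2 \cdot 19\right) 355 = \left(-4 + 38\right) 355 = 34 \cdot 355 = 12070$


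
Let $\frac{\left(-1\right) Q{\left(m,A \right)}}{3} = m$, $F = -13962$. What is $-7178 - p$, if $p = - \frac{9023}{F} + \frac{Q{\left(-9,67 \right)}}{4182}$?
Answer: $- \frac{34929579676}{4865757} \approx -7178.7$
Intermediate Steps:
$Q{\left(m,A \right)} = - 3 m$
$p = \frac{3175930}{4865757}$ ($p = - \frac{9023}{-13962} + \frac{\left(-3\right) \left(-9\right)}{4182} = \left(-9023\right) \left(- \frac{1}{13962}\right) + 27 \cdot \frac{1}{4182} = \frac{9023}{13962} + \frac{9}{1394} = \frac{3175930}{4865757} \approx 0.65271$)
$-7178 - p = -7178 - \frac{3175930}{4865757} = - \frac{34929579676}{4865757}$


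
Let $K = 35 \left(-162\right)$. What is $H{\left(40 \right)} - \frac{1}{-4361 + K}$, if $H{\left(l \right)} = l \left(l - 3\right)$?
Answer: $\frac{14845881}{10031} \approx 1480.0$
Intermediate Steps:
$H{\left(l \right)} = l \left(-3 + l\right)$
$K = -5670$
$H{\left(40 \right)} - \frac{1}{-4361 + K} = 40 \left(-3 + 40\right) - \frac{1}{-4361 - 5670} = 40 \cdot 37 - \frac{1}{-10031} = 1480 - - \frac{1}{10031} = 1480 + \frac{1}{10031} = \frac{14845881}{10031}$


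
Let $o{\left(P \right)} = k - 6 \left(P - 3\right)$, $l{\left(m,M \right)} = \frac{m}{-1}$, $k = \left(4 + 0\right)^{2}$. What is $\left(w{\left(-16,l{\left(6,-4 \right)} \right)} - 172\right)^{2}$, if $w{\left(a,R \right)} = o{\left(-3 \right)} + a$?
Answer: $18496$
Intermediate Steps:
$k = 16$ ($k = 4^{2} = 16$)
$l{\left(m,M \right)} = - m$ ($l{\left(m,M \right)} = m \left(-1\right) = - m$)
$o{\left(P \right)} = 34 - 6 P$ ($o{\left(P \right)} = 16 - 6 \left(P - 3\right) = 16 - 6 \left(-3 + P\right) = 16 - \left(-18 + 6 P\right) = 34 - 6 P$)
$w{\left(a,R \right)} = 52 + a$ ($w{\left(a,R \right)} = \left(34 - -18\right) + a = \left(34 + 18\right) + a = 52 + a$)
$\left(w{\left(-16,l{\left(6,-4 \right)} \right)} - 172\right)^{2} = \left(\left(52 - 16\right) - 172\right)^{2} = \left(36 - 172\right)^{2} = \left(-136\right)^{2} = 18496$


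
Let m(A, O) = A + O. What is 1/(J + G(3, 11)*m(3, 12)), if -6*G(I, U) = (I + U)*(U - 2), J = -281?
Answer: -1/596 ≈ -0.0016779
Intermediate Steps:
G(I, U) = -(-2 + U)*(I + U)/6 (G(I, U) = -(I + U)*(U - 2)/6 = -(I + U)*(-2 + U)/6 = -(-2 + U)*(I + U)/6)
1/(J + G(3, 11)*m(3, 12)) = 1/(-281 + (-⅙*11² + (⅓)*3 + (⅓)*11 - ⅙*3*11)*(3 + 12)) = 1/(-281 + (-⅙*121 + 1 + 11/3 - 11/2)*15) = 1/(-281 + (-121/6 + 1 + 11/3 - 11/2)*15) = 1/(-281 - 21*15) = 1/(-281 - 315) = 1/(-596) = -1/596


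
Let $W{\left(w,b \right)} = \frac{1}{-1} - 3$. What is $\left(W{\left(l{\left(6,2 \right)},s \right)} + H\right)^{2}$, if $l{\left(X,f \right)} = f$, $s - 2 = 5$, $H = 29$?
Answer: $625$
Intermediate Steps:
$s = 7$ ($s = 2 + 5 = 7$)
$W{\left(w,b \right)} = -4$ ($W{\left(w,b \right)} = -1 - 3 = -4$)
$\left(W{\left(l{\left(6,2 \right)},s \right)} + H\right)^{2} = \left(-4 + 29\right)^{2} = 25^{2} = 625$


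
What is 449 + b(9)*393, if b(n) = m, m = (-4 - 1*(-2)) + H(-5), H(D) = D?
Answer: -2302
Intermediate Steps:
m = -7 (m = (-4 - 1*(-2)) - 5 = (-4 + 2) - 5 = -2 - 5 = -7)
b(n) = -7
449 + b(9)*393 = 449 - 7*393 = 449 - 2751 = -2302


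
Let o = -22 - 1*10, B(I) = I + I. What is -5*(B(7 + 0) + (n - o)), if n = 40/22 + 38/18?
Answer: -24715/99 ≈ -249.65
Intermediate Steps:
B(I) = 2*I
n = 389/99 (n = 40*(1/22) + 38*(1/18) = 20/11 + 19/9 = 389/99 ≈ 3.9293)
o = -32 (o = -22 - 10 = -32)
-5*(B(7 + 0) + (n - o)) = -5*(2*(7 + 0) + (389/99 - 1*(-32))) = -5*(2*7 + (389/99 + 32)) = -5*(14 + 3557/99) = -5*4943/99 = -24715/99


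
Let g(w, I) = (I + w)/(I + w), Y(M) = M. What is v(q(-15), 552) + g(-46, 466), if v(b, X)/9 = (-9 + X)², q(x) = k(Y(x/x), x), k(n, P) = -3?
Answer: 2653642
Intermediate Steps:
g(w, I) = 1
q(x) = -3
v(b, X) = 9*(-9 + X)²
v(q(-15), 552) + g(-46, 466) = 9*(-9 + 552)² + 1 = 9*543² + 1 = 9*294849 + 1 = 2653641 + 1 = 2653642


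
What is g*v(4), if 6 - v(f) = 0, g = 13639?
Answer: 81834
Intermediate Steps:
v(f) = 6 (v(f) = 6 - 1*0 = 6 + 0 = 6)
g*v(4) = 13639*6 = 81834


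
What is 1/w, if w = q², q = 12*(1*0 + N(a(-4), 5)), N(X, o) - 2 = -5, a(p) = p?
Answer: 1/1296 ≈ 0.00077160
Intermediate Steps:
N(X, o) = -3 (N(X, o) = 2 - 5 = -3)
q = -36 (q = 12*(1*0 - 3) = 12*(0 - 3) = 12*(-3) = -36)
w = 1296 (w = (-36)² = 1296)
1/w = 1/1296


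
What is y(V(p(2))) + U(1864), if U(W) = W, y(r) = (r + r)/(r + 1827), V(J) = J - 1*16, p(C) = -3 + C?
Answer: 1686903/905 ≈ 1864.0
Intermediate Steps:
V(J) = -16 + J (V(J) = J - 16 = -16 + J)
y(r) = 2*r/(1827 + r) (y(r) = (2*r)/(1827 + r) = 2*r/(1827 + r))
y(V(p(2))) + U(1864) = 2*(-16 + (-3 + 2))/(1827 + (-16 + (-3 + 2))) + 1864 = 2*(-16 - 1)/(1827 + (-16 - 1)) + 1864 = 2*(-17)/(1827 - 17) + 1864 = 2*(-17)/1810 + 1864 = 2*(-17)*(1/1810) + 1864 = -17/905 + 1864 = 1686903/905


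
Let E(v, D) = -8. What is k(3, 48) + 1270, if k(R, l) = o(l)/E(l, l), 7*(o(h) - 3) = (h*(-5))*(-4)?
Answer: 70139/56 ≈ 1252.5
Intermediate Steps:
o(h) = 3 + 20*h/7 (o(h) = 3 + ((h*(-5))*(-4))/7 = 3 + (-5*h*(-4))/7 = 3 + (20*h)/7 = 3 + 20*h/7)
k(R, l) = -3/8 - 5*l/14 (k(R, l) = (3 + 20*l/7)/(-8) = (3 + 20*l/7)*(-⅛) = -3/8 - 5*l/14)
k(3, 48) + 1270 = (-3/8 - 5/14*48) + 1270 = (-3/8 - 120/7) + 1270 = -981/56 + 1270 = 70139/56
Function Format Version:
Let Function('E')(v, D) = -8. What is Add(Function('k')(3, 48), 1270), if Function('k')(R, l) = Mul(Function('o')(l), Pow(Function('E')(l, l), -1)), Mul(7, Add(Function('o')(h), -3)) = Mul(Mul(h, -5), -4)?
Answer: Rational(70139, 56) ≈ 1252.5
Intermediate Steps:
Function('o')(h) = Add(3, Mul(Rational(20, 7), h)) (Function('o')(h) = Add(3, Mul(Rational(1, 7), Mul(Mul(h, -5), -4))) = Add(3, Mul(Rational(1, 7), Mul(Mul(-5, h), -4))) = Add(3, Mul(Rational(1, 7), Mul(20, h))) = Add(3, Mul(Rational(20, 7), h)))
Function('k')(R, l) = Add(Rational(-3, 8), Mul(Rational(-5, 14), l)) (Function('k')(R, l) = Mul(Add(3, Mul(Rational(20, 7), l)), Pow(-8, -1)) = Mul(Add(3, Mul(Rational(20, 7), l)), Rational(-1, 8)) = Add(Rational(-3, 8), Mul(Rational(-5, 14), l)))
Add(Function('k')(3, 48), 1270) = Add(Add(Rational(-3, 8), Mul(Rational(-5, 14), 48)), 1270) = Add(Add(Rational(-3, 8), Rational(-120, 7)), 1270) = Add(Rational(-981, 56), 1270) = Rational(70139, 56)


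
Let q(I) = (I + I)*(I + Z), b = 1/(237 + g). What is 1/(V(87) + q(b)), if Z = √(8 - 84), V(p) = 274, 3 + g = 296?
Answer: 5404979625450/1480964477205001 - 148877000*I*√19/1480964477205001 ≈ 0.0036496 - 4.3819e-7*I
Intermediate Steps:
g = 293 (g = -3 + 296 = 293)
b = 1/530 (b = 1/(237 + 293) = 1/530 ≈ 0.0018868)
Z = 2*I*√19 (Z = √(-76) = 2*I*√19 ≈ 8.7178*I)
q(I) = 2*I*(I + 2*I*√19) (q(I) = (I + I)*(I + 2*I*√19) = (2*I)*(I + 2*I*√19) = 2*I*(I + 2*I*√19))
1/(V(87) + q(b)) = 1/(274 + 2*(1/530)*(1/530 + 2*I*√19)) = 1/(274 + (1/140450 + 2*I*√19/265)) = 1/(38483301/140450 + 2*I*√19/265)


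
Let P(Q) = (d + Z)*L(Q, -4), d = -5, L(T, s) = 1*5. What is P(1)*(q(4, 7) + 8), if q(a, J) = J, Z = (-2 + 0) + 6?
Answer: -75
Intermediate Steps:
L(T, s) = 5
Z = 4 (Z = -2 + 6 = 4)
P(Q) = -5 (P(Q) = (-5 + 4)*5 = -1*5 = -5)
P(1)*(q(4, 7) + 8) = -5*(7 + 8) = -5*15 = -75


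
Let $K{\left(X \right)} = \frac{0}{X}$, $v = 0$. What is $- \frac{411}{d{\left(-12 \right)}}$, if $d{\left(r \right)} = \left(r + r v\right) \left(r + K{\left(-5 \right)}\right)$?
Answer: $- \frac{137}{48} \approx -2.8542$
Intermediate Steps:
$K{\left(X \right)} = 0$
$d{\left(r \right)} = r^{2}$ ($d{\left(r \right)} = \left(r + r 0\right) \left(r + 0\right) = \left(r + 0\right) r = r r = r^{2}$)
$- \frac{411}{d{\left(-12 \right)}} = - \frac{411}{\left(-12\right)^{2}} = - \frac{411}{144} = \left(-411\right) \frac{1}{144} = - \frac{137}{48}$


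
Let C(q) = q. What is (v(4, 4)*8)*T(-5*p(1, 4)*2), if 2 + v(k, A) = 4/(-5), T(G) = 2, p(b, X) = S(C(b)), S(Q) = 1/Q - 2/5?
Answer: -224/5 ≈ -44.800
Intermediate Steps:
S(Q) = -⅖ + 1/Q (S(Q) = 1/Q - 2*⅕ = 1/Q - ⅖ = -⅖ + 1/Q)
p(b, X) = -⅖ + 1/b
v(k, A) = -14/5 (v(k, A) = -2 + 4/(-5) = -2 + 4*(-⅕) = -2 - ⅘ = -14/5)
(v(4, 4)*8)*T(-5*p(1, 4)*2) = -14/5*8*2 = -112/5*2 = -224/5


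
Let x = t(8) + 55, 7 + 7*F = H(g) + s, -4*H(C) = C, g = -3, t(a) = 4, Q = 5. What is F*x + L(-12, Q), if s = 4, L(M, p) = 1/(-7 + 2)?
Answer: -2683/140 ≈ -19.164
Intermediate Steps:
L(M, p) = -⅕ (L(M, p) = 1/(-5) = -⅕)
H(C) = -C/4
F = -9/28 (F = -1 + (-¼*(-3) + 4)/7 = -1 + (¾ + 4)/7 = -1 + (⅐)*(19/4) = -1 + 19/28 = -9/28 ≈ -0.32143)
x = 59 (x = 4 + 55 = 59)
F*x + L(-12, Q) = -9/28*59 - ⅕ = -531/28 - ⅕ = -2683/140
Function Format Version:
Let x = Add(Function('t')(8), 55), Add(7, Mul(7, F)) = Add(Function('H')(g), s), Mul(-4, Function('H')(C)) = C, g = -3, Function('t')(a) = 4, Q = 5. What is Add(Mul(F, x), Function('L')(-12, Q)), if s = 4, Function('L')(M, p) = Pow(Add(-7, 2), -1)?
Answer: Rational(-2683, 140) ≈ -19.164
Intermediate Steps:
Function('L')(M, p) = Rational(-1, 5) (Function('L')(M, p) = Pow(-5, -1) = Rational(-1, 5))
Function('H')(C) = Mul(Rational(-1, 4), C)
F = Rational(-9, 28) (F = Add(-1, Mul(Rational(1, 7), Add(Mul(Rational(-1, 4), -3), 4))) = Add(-1, Mul(Rational(1, 7), Add(Rational(3, 4), 4))) = Add(-1, Mul(Rational(1, 7), Rational(19, 4))) = Add(-1, Rational(19, 28)) = Rational(-9, 28) ≈ -0.32143)
x = 59 (x = Add(4, 55) = 59)
Add(Mul(F, x), Function('L')(-12, Q)) = Add(Mul(Rational(-9, 28), 59), Rational(-1, 5)) = Add(Rational(-531, 28), Rational(-1, 5)) = Rational(-2683, 140)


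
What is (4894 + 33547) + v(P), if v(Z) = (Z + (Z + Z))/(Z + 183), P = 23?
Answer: 7918915/206 ≈ 38441.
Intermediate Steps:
v(Z) = 3*Z/(183 + Z) (v(Z) = (Z + 2*Z)/(183 + Z) = (3*Z)/(183 + Z) = 3*Z/(183 + Z))
(4894 + 33547) + v(P) = (4894 + 33547) + 3*23/(183 + 23) = 38441 + 3*23/206 = 38441 + 3*23*(1/206) = 38441 + 69/206 = 7918915/206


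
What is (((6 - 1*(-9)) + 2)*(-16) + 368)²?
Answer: 9216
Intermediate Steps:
(((6 - 1*(-9)) + 2)*(-16) + 368)² = (((6 + 9) + 2)*(-16) + 368)² = ((15 + 2)*(-16) + 368)² = (17*(-16) + 368)² = (-272 + 368)² = 96² = 9216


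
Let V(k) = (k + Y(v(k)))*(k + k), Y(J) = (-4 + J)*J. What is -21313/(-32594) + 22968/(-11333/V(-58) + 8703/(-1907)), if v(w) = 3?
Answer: -10100040648451877/2711640196646 ≈ -3724.7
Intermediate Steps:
Y(J) = J*(-4 + J)
V(k) = 2*k*(-3 + k) (V(k) = (k + 3*(-4 + 3))*(k + k) = (k + 3*(-1))*(2*k) = (k - 3)*(2*k) = (-3 + k)*(2*k) = 2*k*(-3 + k))
-21313/(-32594) + 22968/(-11333/V(-58) + 8703/(-1907)) = -21313/(-32594) + 22968/(-11333*(-1/(116*(-3 - 58))) + 8703/(-1907)) = -21313*(-1/32594) + 22968/(-11333/(2*(-58)*(-61)) + 8703*(-1/1907)) = 21313/32594 + 22968/(-11333/7076 - 8703/1907) = 21313/32594 + 22968/(-83194459/13493932) = 21313/32594 + 22968*(-13493932/83194459) = 21313/32594 - 309928630176/83194459 = -10100040648451877/2711640196646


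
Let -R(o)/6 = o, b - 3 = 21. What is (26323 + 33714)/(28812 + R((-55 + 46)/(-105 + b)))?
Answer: 180111/86434 ≈ 2.0838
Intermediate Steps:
b = 24 (b = 3 + 21 = 24)
R(o) = -6*o
(26323 + 33714)/(28812 + R((-55 + 46)/(-105 + b))) = (26323 + 33714)/(28812 - 6*(-55 + 46)/(-105 + 24)) = 60037/(28812 - (-54)/(-81)) = 60037/(28812 - (-54)*(-1)/81) = 60037/(28812 - 6*⅑) = 60037/(28812 - ⅔) = 60037/(86434/3) = 60037*(3/86434) = 180111/86434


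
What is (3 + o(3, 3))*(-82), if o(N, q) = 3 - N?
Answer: -246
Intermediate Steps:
(3 + o(3, 3))*(-82) = (3 + (3 - 1*3))*(-82) = (3 + (3 - 3))*(-82) = (3 + 0)*(-82) = 3*(-82) = -246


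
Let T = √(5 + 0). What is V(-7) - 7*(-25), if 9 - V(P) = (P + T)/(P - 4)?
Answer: 2017/11 + √5/11 ≈ 183.57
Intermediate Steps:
T = √5 ≈ 2.2361
V(P) = 9 - (P + √5)/(-4 + P) (V(P) = 9 - (P + √5)/(P - 4) = 9 - (P + √5)/(-4 + P))
V(-7) - 7*(-25) = (-36 - √5 + 8*(-7))/(-4 - 7) - 7*(-25) = (-36 - √5 - 56)/(-11) + 175 = -(-92 - √5)/11 + 175 = (92/11 + √5/11) + 175 = 2017/11 + √5/11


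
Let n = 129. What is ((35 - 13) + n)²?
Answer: 22801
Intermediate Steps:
((35 - 13) + n)² = ((35 - 13) + 129)² = (22 + 129)² = 151² = 22801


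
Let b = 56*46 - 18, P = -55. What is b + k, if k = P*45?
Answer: 83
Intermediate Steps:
k = -2475 (k = -55*45 = -2475)
b = 2558 (b = 2576 - 18 = 2558)
b + k = 2558 - 2475 = 83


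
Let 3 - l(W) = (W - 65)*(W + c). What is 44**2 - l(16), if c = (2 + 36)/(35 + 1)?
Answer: 19751/18 ≈ 1097.3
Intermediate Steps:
c = 19/18 (c = 38/36 = 38*(1/36) = 19/18 ≈ 1.0556)
l(W) = 3 - (-65 + W)*(19/18 + W) (l(W) = 3 - (W - 65)*(W + 19/18) = 3 - (-65 + W)*(19/18 + W))
44**2 - l(16) = 44**2 - (1289/18 - 1*16**2 + (1151/18)*16) = 1936 - (1289/18 - 1*256 + 9208/9) = 1936 - (1289/18 - 256 + 9208/9) = 1936 - 1*15097/18 = 1936 - 15097/18 = 19751/18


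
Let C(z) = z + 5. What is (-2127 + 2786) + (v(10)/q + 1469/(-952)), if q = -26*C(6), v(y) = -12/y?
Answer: 447520641/680680 ≈ 657.46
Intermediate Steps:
C(z) = 5 + z
q = -286 (q = -26*(5 + 6) = -26*11 = -286)
(-2127 + 2786) + (v(10)/q + 1469/(-952)) = (-2127 + 2786) + (-12/10/(-286) + 1469/(-952)) = 659 + (-12*⅒*(-1/286) + 1469*(-1/952)) = 659 + (-6/5*(-1/286) - 1469/952) = 659 + (3/715 - 1469/952) = 659 - 1047479/680680 = 447520641/680680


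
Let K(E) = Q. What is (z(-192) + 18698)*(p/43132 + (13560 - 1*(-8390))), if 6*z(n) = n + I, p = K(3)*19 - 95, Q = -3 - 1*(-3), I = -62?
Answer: 17662202139645/43132 ≈ 4.0949e+8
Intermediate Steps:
Q = 0 (Q = -3 + 3 = 0)
K(E) = 0
p = -95 (p = 0*19 - 95 = 0 - 95 = -95)
z(n) = -31/3 + n/6 (z(n) = (n - 62)/6 = (-62 + n)/6 = -31/3 + n/6)
(z(-192) + 18698)*(p/43132 + (13560 - 1*(-8390))) = ((-31/3 + (⅙)*(-192)) + 18698)*(-95/43132 + (13560 - 1*(-8390))) = ((-31/3 - 32) + 18698)*(-95*1/43132 + (13560 + 8390)) = (-127/3 + 18698)*(-95/43132 + 21950) = (55967/3)*(946747305/43132) = 17662202139645/43132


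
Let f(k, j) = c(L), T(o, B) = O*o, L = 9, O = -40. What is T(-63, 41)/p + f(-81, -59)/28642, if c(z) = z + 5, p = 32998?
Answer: 2594279/33754597 ≈ 0.076857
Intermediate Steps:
c(z) = 5 + z
T(o, B) = -40*o
f(k, j) = 14 (f(k, j) = 5 + 9 = 14)
T(-63, 41)/p + f(-81, -59)/28642 = -40*(-63)/32998 + 14/28642 = 2520*(1/32998) + 14*(1/28642) = 180/2357 + 7/14321 = 2594279/33754597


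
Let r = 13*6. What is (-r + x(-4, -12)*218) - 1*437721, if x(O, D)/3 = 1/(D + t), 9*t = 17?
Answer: -39845595/91 ≈ -4.3786e+5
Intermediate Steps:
t = 17/9 (t = (⅑)*17 = 17/9 ≈ 1.8889)
r = 78
x(O, D) = 3/(17/9 + D) (x(O, D) = 3/(D + 17/9) = 3/(17/9 + D))
(-r + x(-4, -12)*218) - 1*437721 = (-1*78 + (27/(17 + 9*(-12)))*218) - 1*437721 = (-78 + (27/(17 - 108))*218) - 437721 = (-78 + (27/(-91))*218) - 437721 = (-78 + (27*(-1/91))*218) - 437721 = (-78 - 27/91*218) - 437721 = (-78 - 5886/91) - 437721 = -12984/91 - 437721 = -39845595/91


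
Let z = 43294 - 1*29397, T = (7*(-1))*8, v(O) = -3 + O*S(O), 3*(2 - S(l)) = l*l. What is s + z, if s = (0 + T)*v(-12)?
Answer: -16847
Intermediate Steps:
S(l) = 2 - l²/3 (S(l) = 2 - l*l/3 = 2 - l²/3)
v(O) = -3 + O*(2 - O²/3)
T = -56 (T = -7*8 = -56)
z = 13897 (z = 43294 - 29397 = 13897)
s = -30744 (s = (0 - 56)*(-3 + 2*(-12) - ⅓*(-12)³) = -56*(-3 - 24 - ⅓*(-1728)) = -56*(-3 - 24 + 576) = -56*549 = -30744)
s + z = -30744 + 13897 = -16847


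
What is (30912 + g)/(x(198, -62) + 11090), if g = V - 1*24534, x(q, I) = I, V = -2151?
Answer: 1409/3676 ≈ 0.38330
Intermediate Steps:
g = -26685 (g = -2151 - 1*24534 = -2151 - 24534 = -26685)
(30912 + g)/(x(198, -62) + 11090) = (30912 - 26685)/(-62 + 11090) = 4227/11028 = 4227*(1/11028) = 1409/3676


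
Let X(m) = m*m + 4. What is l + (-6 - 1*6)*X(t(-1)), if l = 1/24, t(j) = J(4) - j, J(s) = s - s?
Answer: -1439/24 ≈ -59.958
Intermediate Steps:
J(s) = 0
t(j) = -j (t(j) = 0 - j = -j)
X(m) = 4 + m² (X(m) = m² + 4 = 4 + m²)
l = 1/24 ≈ 0.041667
l + (-6 - 1*6)*X(t(-1)) = 1/24 + (-6 - 1*6)*(4 + (-1*(-1))²) = 1/24 + (-6 - 6)*(4 + 1²) = 1/24 - 12*(4 + 1) = 1/24 - 12*5 = 1/24 - 60 = -1439/24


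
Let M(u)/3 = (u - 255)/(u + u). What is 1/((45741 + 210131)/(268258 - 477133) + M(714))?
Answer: -5848500/1524791 ≈ -3.8356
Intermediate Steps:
M(u) = 3*(-255 + u)/(2*u) (M(u) = 3*((u - 255)/(u + u)) = 3*((-255 + u)/((2*u))) = 3*((-255 + u)*(1/(2*u))) = 3*((-255 + u)/(2*u)) = 3*(-255 + u)/(2*u))
1/((45741 + 210131)/(268258 - 477133) + M(714)) = 1/((45741 + 210131)/(268258 - 477133) + (3/2)*(-255 + 714)/714) = 1/(255872/(-208875) + (3/2)*(1/714)*459) = 1/(255872*(-1/208875) + 27/28) = 1/(-255872/208875 + 27/28) = 1/(-1524791/5848500) = -5848500/1524791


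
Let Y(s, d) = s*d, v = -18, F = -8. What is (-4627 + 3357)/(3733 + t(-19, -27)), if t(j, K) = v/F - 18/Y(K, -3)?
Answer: -45720/134461 ≈ -0.34002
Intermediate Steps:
Y(s, d) = d*s
t(j, K) = 9/4 + 6/K (t(j, K) = -18/(-8) - 18*(-1/(3*K)) = -18*(-⅛) - (-6)/K = 9/4 + 6/K)
(-4627 + 3357)/(3733 + t(-19, -27)) = (-4627 + 3357)/(3733 + (9/4 + 6/(-27))) = -1270/(3733 + (9/4 + 6*(-1/27))) = -1270/(3733 + (9/4 - 2/9)) = -1270/(3733 + 73/36) = -1270/134461/36 = -1270*36/134461 = -45720/134461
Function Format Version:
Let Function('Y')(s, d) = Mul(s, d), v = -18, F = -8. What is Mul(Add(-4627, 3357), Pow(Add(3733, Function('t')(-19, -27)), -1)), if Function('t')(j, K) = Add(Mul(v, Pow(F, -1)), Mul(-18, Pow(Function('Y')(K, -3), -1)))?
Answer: Rational(-45720, 134461) ≈ -0.34002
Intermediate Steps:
Function('Y')(s, d) = Mul(d, s)
Function('t')(j, K) = Add(Rational(9, 4), Mul(6, Pow(K, -1))) (Function('t')(j, K) = Add(Mul(-18, Pow(-8, -1)), Mul(-18, Pow(Mul(-3, K), -1))) = Add(Mul(-18, Rational(-1, 8)), Mul(-18, Mul(Rational(-1, 3), Pow(K, -1)))) = Add(Rational(9, 4), Mul(6, Pow(K, -1))))
Mul(Add(-4627, 3357), Pow(Add(3733, Function('t')(-19, -27)), -1)) = Mul(Add(-4627, 3357), Pow(Add(3733, Add(Rational(9, 4), Mul(6, Pow(-27, -1)))), -1)) = Mul(-1270, Pow(Add(3733, Add(Rational(9, 4), Mul(6, Rational(-1, 27)))), -1)) = Mul(-1270, Pow(Add(3733, Add(Rational(9, 4), Rational(-2, 9))), -1)) = Mul(-1270, Pow(Add(3733, Rational(73, 36)), -1)) = Mul(-1270, Pow(Rational(134461, 36), -1)) = Mul(-1270, Rational(36, 134461)) = Rational(-45720, 134461)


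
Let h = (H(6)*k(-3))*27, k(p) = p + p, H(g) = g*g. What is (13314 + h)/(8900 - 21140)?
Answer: -1247/2040 ≈ -0.61127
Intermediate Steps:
H(g) = g**2
k(p) = 2*p
h = -5832 (h = (6**2*(2*(-3)))*27 = (36*(-6))*27 = -216*27 = -5832)
(13314 + h)/(8900 - 21140) = (13314 - 5832)/(8900 - 21140) = 7482/(-12240) = 7482*(-1/12240) = -1247/2040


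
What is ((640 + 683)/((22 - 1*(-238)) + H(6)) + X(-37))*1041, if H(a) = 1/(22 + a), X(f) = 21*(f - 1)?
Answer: -667766106/809 ≈ -8.2542e+5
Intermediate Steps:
X(f) = -21 + 21*f (X(f) = 21*(-1 + f) = -21 + 21*f)
((640 + 683)/((22 - 1*(-238)) + H(6)) + X(-37))*1041 = ((640 + 683)/((22 - 1*(-238)) + 1/(22 + 6)) + (-21 + 21*(-37)))*1041 = (1323/((22 + 238) + 1/28) + (-21 - 777))*1041 = (1323/(260 + 1/28) - 798)*1041 = (1323/(7281/28) - 798)*1041 = (1323*(28/7281) - 798)*1041 = (4116/809 - 798)*1041 = -641466/809*1041 = -667766106/809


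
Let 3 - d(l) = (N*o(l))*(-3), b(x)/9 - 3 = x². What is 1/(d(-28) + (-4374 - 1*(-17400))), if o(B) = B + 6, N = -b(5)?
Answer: 1/29661 ≈ 3.3714e-5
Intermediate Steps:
b(x) = 27 + 9*x²
N = -252 (N = -(27 + 9*5²) = -(27 + 9*25) = -(27 + 225) = -1*252 = -252)
o(B) = 6 + B
d(l) = -4533 - 756*l (d(l) = 3 - (-252*(6 + l))*(-3) = 3 - (-1512 - 252*l)*(-3) = 3 - (4536 + 756*l) = 3 + (-4536 - 756*l) = -4533 - 756*l)
1/(d(-28) + (-4374 - 1*(-17400))) = 1/((-4533 - 756*(-28)) + (-4374 - 1*(-17400))) = 1/((-4533 + 21168) + (-4374 + 17400)) = 1/(16635 + 13026) = 1/29661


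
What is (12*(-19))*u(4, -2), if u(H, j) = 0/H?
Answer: 0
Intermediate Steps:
u(H, j) = 0
(12*(-19))*u(4, -2) = (12*(-19))*0 = -228*0 = 0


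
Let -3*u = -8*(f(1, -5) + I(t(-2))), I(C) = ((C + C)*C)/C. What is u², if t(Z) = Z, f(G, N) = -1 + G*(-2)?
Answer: 3136/9 ≈ 348.44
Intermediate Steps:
f(G, N) = -1 - 2*G
I(C) = 2*C (I(C) = ((2*C)*C)/C = (2*C²)/C = 2*C)
u = -56/3 (u = -(-8)*((-1 - 2*1) + 2*(-2))/3 = -(-8)*((-1 - 2) - 4)/3 = -(-8)*(-3 - 4)/3 = -(-8)*(-7)/3 = -⅓*56 = -56/3 ≈ -18.667)
u² = (-56/3)² = 3136/9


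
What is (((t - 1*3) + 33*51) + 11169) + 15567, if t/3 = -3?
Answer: 28407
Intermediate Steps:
t = -9 (t = 3*(-3) = -9)
(((t - 1*3) + 33*51) + 11169) + 15567 = (((-9 - 1*3) + 33*51) + 11169) + 15567 = (((-9 - 3) + 1683) + 11169) + 15567 = ((-12 + 1683) + 11169) + 15567 = (1671 + 11169) + 15567 = 12840 + 15567 = 28407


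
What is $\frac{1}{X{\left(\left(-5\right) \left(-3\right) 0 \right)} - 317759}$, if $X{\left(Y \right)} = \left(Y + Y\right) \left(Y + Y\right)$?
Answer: $- \frac{1}{317759} \approx -3.147 \cdot 10^{-6}$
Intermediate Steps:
$X{\left(Y \right)} = 4 Y^{2}$ ($X{\left(Y \right)} = 2 Y 2 Y = 4 Y^{2}$)
$\frac{1}{X{\left(\left(-5\right) \left(-3\right) 0 \right)} - 317759} = \frac{1}{4 \left(\left(-5\right) \left(-3\right) 0\right)^{2} - 317759} = \frac{1}{4 \left(15 \cdot 0\right)^{2} - 317759} = \frac{1}{4 \cdot 0^{2} - 317759} = \frac{1}{4 \cdot 0 - 317759} = \frac{1}{0 - 317759} = \frac{1}{-317759} = - \frac{1}{317759}$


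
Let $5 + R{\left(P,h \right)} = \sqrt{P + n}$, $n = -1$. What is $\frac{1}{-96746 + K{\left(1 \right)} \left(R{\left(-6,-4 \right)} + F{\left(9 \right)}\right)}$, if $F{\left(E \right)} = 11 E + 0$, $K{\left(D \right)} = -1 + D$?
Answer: $- \frac{1}{96746} \approx -1.0336 \cdot 10^{-5}$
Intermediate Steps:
$R{\left(P,h \right)} = -5 + \sqrt{-1 + P}$ ($R{\left(P,h \right)} = -5 + \sqrt{P - 1} = -5 + \sqrt{-1 + P}$)
$F{\left(E \right)} = 11 E$
$\frac{1}{-96746 + K{\left(1 \right)} \left(R{\left(-6,-4 \right)} + F{\left(9 \right)}\right)} = \frac{1}{-96746 + \left(-1 + 1\right) \left(\left(-5 + \sqrt{-1 - 6}\right) + 11 \cdot 9\right)} = \frac{1}{-96746 + 0 \left(\left(-5 + \sqrt{-7}\right) + 99\right)} = \frac{1}{-96746 + 0 \left(\left(-5 + i \sqrt{7}\right) + 99\right)} = \frac{1}{-96746 + 0 \left(94 + i \sqrt{7}\right)} = \frac{1}{-96746 + 0} = \frac{1}{-96746} = - \frac{1}{96746}$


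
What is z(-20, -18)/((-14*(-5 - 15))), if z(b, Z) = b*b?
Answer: 10/7 ≈ 1.4286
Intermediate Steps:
z(b, Z) = b**2
z(-20, -18)/((-14*(-5 - 15))) = (-20)**2/((-14*(-5 - 15))) = 400/((-14*(-20))) = 400/280 = 400*(1/280) = 10/7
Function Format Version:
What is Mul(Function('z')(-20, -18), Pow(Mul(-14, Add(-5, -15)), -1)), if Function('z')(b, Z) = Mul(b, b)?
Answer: Rational(10, 7) ≈ 1.4286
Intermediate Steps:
Function('z')(b, Z) = Pow(b, 2)
Mul(Function('z')(-20, -18), Pow(Mul(-14, Add(-5, -15)), -1)) = Mul(Pow(-20, 2), Pow(Mul(-14, Add(-5, -15)), -1)) = Mul(400, Pow(Mul(-14, -20), -1)) = Mul(400, Pow(280, -1)) = Mul(400, Rational(1, 280)) = Rational(10, 7)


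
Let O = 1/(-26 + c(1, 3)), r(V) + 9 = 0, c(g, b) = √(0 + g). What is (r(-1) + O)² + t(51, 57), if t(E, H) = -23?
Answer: 36701/625 ≈ 58.722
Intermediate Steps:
c(g, b) = √g
r(V) = -9 (r(V) = -9 + 0 = -9)
O = -1/25 (O = 1/(-26 + √1) = 1/(-26 + 1) = 1/(-25) = -1/25 ≈ -0.040000)
(r(-1) + O)² + t(51, 57) = (-9 - 1/25)² - 23 = (-226/25)² - 23 = 51076/625 - 23 = 36701/625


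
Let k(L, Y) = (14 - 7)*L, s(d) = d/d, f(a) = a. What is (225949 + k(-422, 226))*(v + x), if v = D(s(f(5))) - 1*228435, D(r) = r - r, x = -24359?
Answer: -56371798030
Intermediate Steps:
s(d) = 1
D(r) = 0
v = -228435 (v = 0 - 1*228435 = 0 - 228435 = -228435)
k(L, Y) = 7*L
(225949 + k(-422, 226))*(v + x) = (225949 + 7*(-422))*(-228435 - 24359) = (225949 - 2954)*(-252794) = 222995*(-252794) = -56371798030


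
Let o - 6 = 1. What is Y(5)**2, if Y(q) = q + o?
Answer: 144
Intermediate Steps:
o = 7 (o = 6 + 1 = 7)
Y(q) = 7 + q (Y(q) = q + 7 = 7 + q)
Y(5)**2 = (7 + 5)**2 = 12**2 = 144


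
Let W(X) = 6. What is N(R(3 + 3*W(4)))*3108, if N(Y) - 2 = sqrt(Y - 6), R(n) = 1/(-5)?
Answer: 6216 + 3108*I*sqrt(155)/5 ≈ 6216.0 + 7738.9*I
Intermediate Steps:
R(n) = -1/5
N(Y) = 2 + sqrt(-6 + Y) (N(Y) = 2 + sqrt(Y - 6) = 2 + sqrt(-6 + Y))
N(R(3 + 3*W(4)))*3108 = (2 + sqrt(-6 - 1/5))*3108 = (2 + sqrt(-31/5))*3108 = (2 + I*sqrt(155)/5)*3108 = 6216 + 3108*I*sqrt(155)/5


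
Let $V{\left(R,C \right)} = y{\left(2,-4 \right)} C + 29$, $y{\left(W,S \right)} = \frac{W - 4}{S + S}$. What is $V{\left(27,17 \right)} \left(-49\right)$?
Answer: $- \frac{6517}{4} \approx -1629.3$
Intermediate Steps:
$y{\left(W,S \right)} = \frac{-4 + W}{2 S}$
$V{\left(R,C \right)} = 29 + \frac{C}{4}$ ($V{\left(R,C \right)} = \frac{-4 + 2}{2 \left(-4\right)} C + 29 = \frac{1}{2} \left(- \frac{1}{4}\right) \left(-2\right) C + 29 = \frac{C}{4} + 29 = 29 + \frac{C}{4}$)
$V{\left(27,17 \right)} \left(-49\right) = \left(29 + \frac{1}{4} \cdot 17\right) \left(-49\right) = \left(29 + \frac{17}{4}\right) \left(-49\right) = \frac{133}{4} \left(-49\right) = - \frac{6517}{4}$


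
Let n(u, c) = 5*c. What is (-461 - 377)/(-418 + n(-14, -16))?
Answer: 419/249 ≈ 1.6827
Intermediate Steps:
(-461 - 377)/(-418 + n(-14, -16)) = (-461 - 377)/(-418 + 5*(-16)) = -838/(-418 - 80) = -838/(-498) = -838*(-1/498) = 419/249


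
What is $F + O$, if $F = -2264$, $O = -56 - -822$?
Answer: $-1498$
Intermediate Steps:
$O = 766$ ($O = -56 + 822 = 766$)
$F + O = -2264 + 766 = -1498$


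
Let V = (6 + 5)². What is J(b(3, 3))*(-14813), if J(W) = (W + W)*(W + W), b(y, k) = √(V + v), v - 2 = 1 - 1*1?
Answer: -7287996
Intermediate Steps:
v = 2 (v = 2 + (1 - 1*1) = 2 + (1 - 1) = 2 + 0 = 2)
V = 121 (V = 11² = 121)
b(y, k) = √123 (b(y, k) = √(121 + 2) = √123)
J(W) = 4*W² (J(W) = (2*W)*(2*W) = 4*W²)
J(b(3, 3))*(-14813) = (4*(√123)²)*(-14813) = (4*123)*(-14813) = 492*(-14813) = -7287996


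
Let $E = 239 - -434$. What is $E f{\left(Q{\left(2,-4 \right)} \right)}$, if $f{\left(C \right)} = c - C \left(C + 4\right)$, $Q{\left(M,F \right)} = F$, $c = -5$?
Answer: $-3365$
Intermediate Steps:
$f{\left(C \right)} = -5 - C \left(4 + C\right)$ ($f{\left(C \right)} = -5 - C \left(C + 4\right) = -5 - C \left(4 + C\right)$)
$E = 673$ ($E = 239 + 434 = 673$)
$E f{\left(Q{\left(2,-4 \right)} \right)} = 673 \left(-5 - \left(-4\right)^{2} - -16\right) = 673 \left(-5 - 16 + 16\right) = 673 \left(-5\right) = -3365$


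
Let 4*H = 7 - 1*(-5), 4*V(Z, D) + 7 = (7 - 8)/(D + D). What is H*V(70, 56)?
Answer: -2355/448 ≈ -5.2567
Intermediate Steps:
V(Z, D) = -7/4 - 1/(8*D) (V(Z, D) = -7/4 + ((7 - 8)/(D + D))/4 = -7/4 + (-1/(2*D))/4 = -7/4 - 1/(8*D))
H = 3 (H = (7 - 1*(-5))/4 = (7 + 5)/4 = (¼)*12 = 3)
H*V(70, 56) = 3*((⅛)*(-1 - 14*56)/56) = 3*((⅛)*(1/56)*(-1 - 784)) = 3*((⅛)*(1/56)*(-785)) = 3*(-785/448) = -2355/448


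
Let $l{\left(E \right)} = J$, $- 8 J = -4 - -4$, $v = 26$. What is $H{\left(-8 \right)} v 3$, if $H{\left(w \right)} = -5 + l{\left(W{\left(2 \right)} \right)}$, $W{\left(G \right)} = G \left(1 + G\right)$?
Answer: $-390$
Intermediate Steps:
$J = 0$ ($J = - \frac{-4 - -4}{8} = - \frac{-4 + 4}{8} = \left(- \frac{1}{8}\right) 0 = 0$)
$l{\left(E \right)} = 0$
$H{\left(w \right)} = -5$ ($H{\left(w \right)} = -5 + 0 = -5$)
$H{\left(-8 \right)} v 3 = \left(-5\right) 26 \cdot 3 = \left(-130\right) 3 = -390$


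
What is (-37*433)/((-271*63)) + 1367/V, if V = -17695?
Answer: 260152804/302106735 ≈ 0.86113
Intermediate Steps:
(-37*433)/((-271*63)) + 1367/V = (-37*433)/((-271*63)) + 1367/(-17695) = -16021/(-17073) + 1367*(-1/17695) = -16021*(-1/17073) - 1367/17695 = 16021/17073 - 1367/17695 = 260152804/302106735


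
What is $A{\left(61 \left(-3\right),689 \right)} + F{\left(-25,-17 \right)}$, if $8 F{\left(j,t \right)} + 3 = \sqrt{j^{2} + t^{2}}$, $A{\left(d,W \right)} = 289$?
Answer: $\frac{2309}{8} + \frac{\sqrt{914}}{8} \approx 292.4$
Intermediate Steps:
$F{\left(j,t \right)} = - \frac{3}{8} + \frac{\sqrt{j^{2} + t^{2}}}{8}$
$A{\left(61 \left(-3\right),689 \right)} + F{\left(-25,-17 \right)} = 289 - \left(\frac{3}{8} - \frac{\sqrt{\left(-25\right)^{2} + \left(-17\right)^{2}}}{8}\right) = 289 - \left(\frac{3}{8} - \frac{\sqrt{625 + 289}}{8}\right) = 289 - \left(\frac{3}{8} - \frac{\sqrt{914}}{8}\right) = \frac{2309}{8} + \frac{\sqrt{914}}{8}$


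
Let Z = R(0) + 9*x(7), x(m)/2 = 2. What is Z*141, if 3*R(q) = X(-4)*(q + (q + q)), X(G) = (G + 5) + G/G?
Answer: 5076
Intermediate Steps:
x(m) = 4 (x(m) = 2*2 = 4)
X(G) = 6 + G (X(G) = (5 + G) + 1 = 6 + G)
R(q) = 2*q (R(q) = ((6 - 4)*(q + (q + q)))/3 = (2*(q + 2*q))/3 = (2*(3*q))/3 = (6*q)/3 = 2*q)
Z = 36 (Z = 2*0 + 9*4 = 0 + 36 = 36)
Z*141 = 36*141 = 5076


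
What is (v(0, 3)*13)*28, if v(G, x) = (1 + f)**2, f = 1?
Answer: 1456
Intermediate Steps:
v(G, x) = 4 (v(G, x) = (1 + 1)**2 = 2**2 = 4)
(v(0, 3)*13)*28 = (4*13)*28 = 52*28 = 1456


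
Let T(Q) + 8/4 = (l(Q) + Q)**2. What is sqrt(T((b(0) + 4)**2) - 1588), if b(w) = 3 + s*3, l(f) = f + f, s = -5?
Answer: sqrt(35274) ≈ 187.81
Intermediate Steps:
l(f) = 2*f
b(w) = -12 (b(w) = 3 - 5*3 = 3 - 15 = -12)
T(Q) = -2 + 9*Q**2 (T(Q) = -2 + (2*Q + Q)**2 = -2 + (3*Q)**2 = -2 + 9*Q**2)
sqrt(T((b(0) + 4)**2) - 1588) = sqrt((-2 + 9*((-12 + 4)**2)**2) - 1588) = sqrt((-2 + 9*((-8)**2)**2) - 1588) = sqrt((-2 + 9*64**2) - 1588) = sqrt((-2 + 9*4096) - 1588) = sqrt((-2 + 36864) - 1588) = sqrt(36862 - 1588) = sqrt(35274)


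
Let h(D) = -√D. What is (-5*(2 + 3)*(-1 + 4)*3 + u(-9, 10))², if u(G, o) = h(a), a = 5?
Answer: 50630 + 450*√5 ≈ 51636.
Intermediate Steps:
u(G, o) = -√5
(-5*(2 + 3)*(-1 + 4)*3 + u(-9, 10))² = (-5*(2 + 3)*(-1 + 4)*3 - √5)² = (-25*3*3 - √5)² = (-5*15*3 - √5)² = (-75*3 - √5)² = (-225 - √5)²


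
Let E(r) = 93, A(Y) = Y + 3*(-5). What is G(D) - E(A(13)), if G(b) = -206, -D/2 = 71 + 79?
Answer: -299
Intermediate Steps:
A(Y) = -15 + Y (A(Y) = Y - 15 = -15 + Y)
D = -300 (D = -2*(71 + 79) = -2*150 = -300)
G(D) - E(A(13)) = -206 - 1*93 = -206 - 93 = -299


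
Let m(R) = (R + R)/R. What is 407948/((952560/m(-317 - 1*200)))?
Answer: 101987/119070 ≈ 0.85653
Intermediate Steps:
m(R) = 2 (m(R) = (2*R)/R = 2)
407948/((952560/m(-317 - 1*200))) = 407948/((952560/2)) = 407948/((952560*(1/2))) = 407948/476280 = 407948*(1/476280) = 101987/119070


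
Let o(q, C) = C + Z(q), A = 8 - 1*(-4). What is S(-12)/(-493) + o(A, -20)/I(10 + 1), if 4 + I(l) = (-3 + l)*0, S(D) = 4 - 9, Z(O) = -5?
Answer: 12345/1972 ≈ 6.2601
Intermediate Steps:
A = 12 (A = 8 + 4 = 12)
S(D) = -5
o(q, C) = -5 + C (o(q, C) = C - 5 = -5 + C)
I(l) = -4 (I(l) = -4 + (-3 + l)*0 = -4 + 0 = -4)
S(-12)/(-493) + o(A, -20)/I(10 + 1) = -5/(-493) + (-5 - 20)/(-4) = -5*(-1/493) - 25*(-¼) = 5/493 + 25/4 = 12345/1972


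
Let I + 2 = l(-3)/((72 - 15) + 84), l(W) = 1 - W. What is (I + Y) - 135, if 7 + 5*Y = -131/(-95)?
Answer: -9248969/66975 ≈ -138.10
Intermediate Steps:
Y = -534/475 (Y = -7/5 + (-131/(-95))/5 = -7/5 + (-131*(-1/95))/5 = -7/5 + (1/5)*(131/95) = -7/5 + 131/475 = -534/475 ≈ -1.1242)
I = -278/141 (I = -2 + (1 - 1*(-3))/((72 - 15) + 84) = -2 + (1 + 3)/(57 + 84) = -2 + 4/141 = -278/141 ≈ -1.9716)
(I + Y) - 135 = (-278/141 - 534/475) - 135 = -207344/66975 - 135 = -9248969/66975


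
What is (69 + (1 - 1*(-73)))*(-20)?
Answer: -2860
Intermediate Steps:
(69 + (1 - 1*(-73)))*(-20) = (69 + (1 + 73))*(-20) = (69 + 74)*(-20) = 143*(-20) = -2860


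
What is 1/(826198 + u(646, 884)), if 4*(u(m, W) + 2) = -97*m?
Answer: 2/1621061 ≈ 1.2338e-6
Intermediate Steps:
u(m, W) = -2 - 97*m/4 (u(m, W) = -2 + (-97*m)/4 = -2 - 97*m/4)
1/(826198 + u(646, 884)) = 1/(826198 + (-2 - 97/4*646)) = 1/(826198 + (-2 - 31331/2)) = 1/(826198 - 31335/2) = 1/(1621061/2) = 2/1621061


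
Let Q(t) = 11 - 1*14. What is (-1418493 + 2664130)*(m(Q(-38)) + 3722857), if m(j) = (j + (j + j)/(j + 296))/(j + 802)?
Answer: 1085631044467782518/234107 ≈ 4.6373e+12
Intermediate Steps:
Q(t) = -3 (Q(t) = 11 - 14 = -3)
m(j) = (j + 2*j/(296 + j))/(802 + j) (m(j) = (j + (2*j)/(296 + j))/(802 + j) = (j + 2*j/(296 + j))/(802 + j))
(-1418493 + 2664130)*(m(Q(-38)) + 3722857) = (-1418493 + 2664130)*(-3*(298 - 3)/(237392 + (-3)² + 1098*(-3)) + 3722857) = 1245637*(-3*295/(237392 + 9 - 3294) + 3722857) = 1245637*(-3*295/234107 + 3722857) = 1245637*(-3*1/234107*295 + 3722857) = 1245637*(-885/234107 + 3722857) = 1245637*(871546882814/234107) = 1085631044467782518/234107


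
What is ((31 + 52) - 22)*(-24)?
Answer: -1464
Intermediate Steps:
((31 + 52) - 22)*(-24) = (83 - 22)*(-24) = 61*(-24) = -1464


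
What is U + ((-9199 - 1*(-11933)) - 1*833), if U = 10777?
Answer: 12678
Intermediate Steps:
U + ((-9199 - 1*(-11933)) - 1*833) = 10777 + ((-9199 - 1*(-11933)) - 1*833) = 10777 + ((-9199 + 11933) - 833) = 10777 + (2734 - 833) = 10777 + 1901 = 12678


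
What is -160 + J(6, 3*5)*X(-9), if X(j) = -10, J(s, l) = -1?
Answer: -150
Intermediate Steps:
-160 + J(6, 3*5)*X(-9) = -160 - 1*(-10) = -160 + 10 = -150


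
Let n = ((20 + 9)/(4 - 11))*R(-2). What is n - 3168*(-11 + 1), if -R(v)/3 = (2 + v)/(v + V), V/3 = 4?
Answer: 31680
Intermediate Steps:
V = 12 (V = 3*4 = 12)
R(v) = -3*(2 + v)/(12 + v) (R(v) = -3*(2 + v)/(v + 12) = -3*(2 + v)/(12 + v))
n = 0 (n = ((20 + 9)/(4 - 11))*(3*(-2 - 1*(-2))/(12 - 2)) = (29/(-7))*(3*(-2 + 2)/10) = (29*(-⅐))*(3*(⅒)*0) = -29/7*0 = 0)
n - 3168*(-11 + 1) = 0 - 3168*(-11 + 1) = 0 - 3168*(-10) = 0 - 352*(-90) = 0 + 31680 = 31680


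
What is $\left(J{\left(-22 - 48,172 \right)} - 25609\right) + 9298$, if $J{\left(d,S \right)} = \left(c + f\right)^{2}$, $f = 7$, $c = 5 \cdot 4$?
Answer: $-15582$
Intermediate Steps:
$c = 20$
$J{\left(d,S \right)} = 729$ ($J{\left(d,S \right)} = \left(20 + 7\right)^{2} = 27^{2} = 729$)
$\left(J{\left(-22 - 48,172 \right)} - 25609\right) + 9298 = \left(729 - 25609\right) + 9298 = -24880 + 9298 = -15582$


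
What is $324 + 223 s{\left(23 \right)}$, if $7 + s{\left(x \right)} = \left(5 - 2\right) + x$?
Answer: $4561$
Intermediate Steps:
$s{\left(x \right)} = -4 + x$ ($s{\left(x \right)} = -7 + \left(\left(5 - 2\right) + x\right) = -7 + \left(3 + x\right) = -4 + x$)
$324 + 223 s{\left(23 \right)} = 324 + 223 \left(-4 + 23\right) = 324 + 223 \cdot 19 = 324 + 4237 = 4561$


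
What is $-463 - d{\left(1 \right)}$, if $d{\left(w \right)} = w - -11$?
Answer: $-475$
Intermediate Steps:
$d{\left(w \right)} = 11 + w$ ($d{\left(w \right)} = w + 11 = 11 + w$)
$-463 - d{\left(1 \right)} = -463 - \left(11 + 1\right) = -463 - 12 = -475$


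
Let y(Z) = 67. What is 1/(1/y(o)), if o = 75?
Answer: 67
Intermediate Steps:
1/(1/y(o)) = 1/(1/67) = 67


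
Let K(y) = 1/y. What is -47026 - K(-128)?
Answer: -6019327/128 ≈ -47026.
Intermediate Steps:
-47026 - K(-128) = -47026 - 1/(-128) = -47026 - 1*(-1/128) = -47026 + 1/128 = -6019327/128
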